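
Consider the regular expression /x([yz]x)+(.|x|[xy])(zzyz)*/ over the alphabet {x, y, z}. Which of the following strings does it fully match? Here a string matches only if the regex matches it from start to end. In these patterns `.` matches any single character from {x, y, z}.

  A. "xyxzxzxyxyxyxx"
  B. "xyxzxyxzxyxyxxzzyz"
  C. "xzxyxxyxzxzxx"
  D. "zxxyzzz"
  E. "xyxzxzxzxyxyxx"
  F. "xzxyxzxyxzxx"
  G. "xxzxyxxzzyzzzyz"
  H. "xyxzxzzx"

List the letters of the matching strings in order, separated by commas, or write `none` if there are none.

A → match
B → match
C → no match
D → no match — must start with "x"
E → match
F → match
G → no match
H → no match

A, B, E, F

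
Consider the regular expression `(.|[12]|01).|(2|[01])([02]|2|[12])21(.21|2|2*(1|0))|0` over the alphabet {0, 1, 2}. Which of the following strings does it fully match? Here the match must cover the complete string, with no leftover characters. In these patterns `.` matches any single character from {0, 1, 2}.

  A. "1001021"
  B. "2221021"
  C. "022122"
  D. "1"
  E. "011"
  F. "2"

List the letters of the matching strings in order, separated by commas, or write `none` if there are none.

A → no match
B → match
C → no match
D → no match
E → match
F → no match

B, E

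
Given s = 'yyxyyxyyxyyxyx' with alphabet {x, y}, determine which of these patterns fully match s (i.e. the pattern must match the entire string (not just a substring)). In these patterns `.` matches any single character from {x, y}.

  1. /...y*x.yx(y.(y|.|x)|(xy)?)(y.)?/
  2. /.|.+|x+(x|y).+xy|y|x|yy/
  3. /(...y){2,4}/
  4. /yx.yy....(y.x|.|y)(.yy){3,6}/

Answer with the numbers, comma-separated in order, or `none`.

1, 2

1 → match
2 → match
3 → no match — must end with 'y'
4 → no match — must start with 'yx'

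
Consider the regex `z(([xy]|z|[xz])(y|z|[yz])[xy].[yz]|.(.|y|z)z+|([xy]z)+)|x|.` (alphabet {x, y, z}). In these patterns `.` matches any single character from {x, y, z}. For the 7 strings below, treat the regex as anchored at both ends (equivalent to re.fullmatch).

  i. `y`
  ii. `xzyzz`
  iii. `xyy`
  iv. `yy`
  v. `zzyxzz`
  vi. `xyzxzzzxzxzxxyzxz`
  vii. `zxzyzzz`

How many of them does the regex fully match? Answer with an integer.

2

i → match
ii → no match
iii → no match
iv → no match
v → match
vi → no match
vii → no match
Total matched: 2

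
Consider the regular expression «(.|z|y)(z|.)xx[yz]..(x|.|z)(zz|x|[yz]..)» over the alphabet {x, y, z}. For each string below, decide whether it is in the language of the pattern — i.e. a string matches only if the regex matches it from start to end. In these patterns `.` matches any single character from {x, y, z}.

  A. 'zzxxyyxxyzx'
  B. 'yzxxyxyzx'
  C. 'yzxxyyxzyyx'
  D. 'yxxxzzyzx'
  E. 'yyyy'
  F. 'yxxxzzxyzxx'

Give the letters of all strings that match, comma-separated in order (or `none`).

A. 'zzxxyyxxyzx' → match
B. 'yzxxyxyzx' → match
C. 'yzxxyyxzyyx' → match
D. 'yxxxzzyzx' → match
E. 'yyyy' → no match
F. 'yxxxzzxyzxx' → match

A, B, C, D, F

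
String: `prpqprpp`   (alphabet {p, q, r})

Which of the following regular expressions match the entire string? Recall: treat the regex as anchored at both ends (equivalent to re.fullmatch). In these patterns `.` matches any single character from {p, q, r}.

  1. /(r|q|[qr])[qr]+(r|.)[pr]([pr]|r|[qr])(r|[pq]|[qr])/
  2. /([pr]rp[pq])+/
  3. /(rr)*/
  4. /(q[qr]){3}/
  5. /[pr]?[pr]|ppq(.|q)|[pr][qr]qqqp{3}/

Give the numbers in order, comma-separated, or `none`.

1 → no match
2 → match
3 → no match
4 → no match — must start with `q`
5 → no match

2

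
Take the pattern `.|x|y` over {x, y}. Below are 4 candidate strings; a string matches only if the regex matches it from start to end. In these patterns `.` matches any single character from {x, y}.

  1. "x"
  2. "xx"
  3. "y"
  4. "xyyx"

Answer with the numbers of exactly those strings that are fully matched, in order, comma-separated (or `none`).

1, 3

1 → match
2 → no match
3 → match
4 → no match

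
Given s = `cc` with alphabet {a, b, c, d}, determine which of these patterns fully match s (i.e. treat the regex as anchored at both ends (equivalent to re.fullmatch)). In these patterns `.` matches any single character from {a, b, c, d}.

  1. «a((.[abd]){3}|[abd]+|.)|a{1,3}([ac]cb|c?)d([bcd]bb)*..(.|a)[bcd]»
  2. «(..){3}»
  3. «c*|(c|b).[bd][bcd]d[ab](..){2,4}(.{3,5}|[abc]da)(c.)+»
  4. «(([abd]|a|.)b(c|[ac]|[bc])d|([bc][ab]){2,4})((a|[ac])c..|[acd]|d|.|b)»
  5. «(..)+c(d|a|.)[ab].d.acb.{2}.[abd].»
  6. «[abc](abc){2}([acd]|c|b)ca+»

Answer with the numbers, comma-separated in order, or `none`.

1 → no match — must start with `a`
2 → no match
3 → match
4 → no match
5 → no match
6 → no match — must end with `a`

3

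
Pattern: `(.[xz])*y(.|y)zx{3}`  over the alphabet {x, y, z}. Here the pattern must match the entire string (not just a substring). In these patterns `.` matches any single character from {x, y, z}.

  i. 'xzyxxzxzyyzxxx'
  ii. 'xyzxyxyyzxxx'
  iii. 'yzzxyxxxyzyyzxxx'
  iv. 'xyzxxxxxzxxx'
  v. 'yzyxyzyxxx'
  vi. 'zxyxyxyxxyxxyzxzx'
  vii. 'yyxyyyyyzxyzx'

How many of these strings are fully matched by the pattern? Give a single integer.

i → match
ii → no match
iii → match
iv → no match
v → no match
vi → no match
vii → no match
Total matched: 2

2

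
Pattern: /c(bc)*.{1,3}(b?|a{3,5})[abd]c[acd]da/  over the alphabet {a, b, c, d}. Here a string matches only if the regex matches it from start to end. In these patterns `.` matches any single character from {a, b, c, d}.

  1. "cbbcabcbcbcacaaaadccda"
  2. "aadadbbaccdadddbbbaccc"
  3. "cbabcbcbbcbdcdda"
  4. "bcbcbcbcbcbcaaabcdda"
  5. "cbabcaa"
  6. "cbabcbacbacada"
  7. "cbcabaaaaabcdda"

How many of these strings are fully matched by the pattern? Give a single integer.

1 → no match
2 → no match — must start with "c"
3 → no match
4 → no match — must start with "c"
5 → no match — must end with "da"
6 → no match
7 → match
Total matched: 1

1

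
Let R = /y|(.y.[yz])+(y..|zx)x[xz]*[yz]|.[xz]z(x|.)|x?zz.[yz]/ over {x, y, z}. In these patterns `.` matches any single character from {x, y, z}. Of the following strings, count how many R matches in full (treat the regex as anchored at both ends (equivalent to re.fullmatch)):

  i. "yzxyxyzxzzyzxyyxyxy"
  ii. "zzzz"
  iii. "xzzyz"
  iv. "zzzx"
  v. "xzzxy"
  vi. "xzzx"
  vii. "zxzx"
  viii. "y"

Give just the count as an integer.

7

i → no match
ii → match
iii → match
iv → match
v → match
vi → match
vii → match
viii → match
Total matched: 7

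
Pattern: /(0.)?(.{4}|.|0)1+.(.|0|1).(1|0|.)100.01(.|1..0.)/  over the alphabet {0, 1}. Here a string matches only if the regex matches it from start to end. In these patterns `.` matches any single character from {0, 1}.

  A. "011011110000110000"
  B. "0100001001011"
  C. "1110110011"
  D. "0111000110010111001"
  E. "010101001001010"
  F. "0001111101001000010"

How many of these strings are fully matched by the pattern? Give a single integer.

5

A → match
B → match
C → no match
D → match
E → match
F → match
Total matched: 5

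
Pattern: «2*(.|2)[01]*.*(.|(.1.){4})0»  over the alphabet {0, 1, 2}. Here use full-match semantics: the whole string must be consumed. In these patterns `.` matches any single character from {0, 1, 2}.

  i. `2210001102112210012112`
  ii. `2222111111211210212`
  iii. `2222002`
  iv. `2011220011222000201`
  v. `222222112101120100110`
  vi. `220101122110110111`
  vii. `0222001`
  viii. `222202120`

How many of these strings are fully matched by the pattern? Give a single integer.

2

i → no match — must end with `0`
ii → no match — must end with `0`
iii → no match — must end with `0`
iv → no match — must end with `0`
v → match
vi → no match — must end with `0`
vii → no match — must end with `0`
viii → match
Total matched: 2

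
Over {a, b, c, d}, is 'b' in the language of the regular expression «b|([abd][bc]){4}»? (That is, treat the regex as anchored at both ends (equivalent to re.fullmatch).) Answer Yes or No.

Yes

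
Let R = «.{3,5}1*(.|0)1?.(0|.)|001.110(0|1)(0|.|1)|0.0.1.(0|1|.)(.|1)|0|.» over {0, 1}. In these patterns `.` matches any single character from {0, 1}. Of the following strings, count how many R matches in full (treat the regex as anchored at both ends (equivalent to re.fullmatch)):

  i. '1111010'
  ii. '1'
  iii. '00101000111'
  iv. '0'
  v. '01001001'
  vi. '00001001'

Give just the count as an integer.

i → match
ii → match
iii → no match
iv → match
v → match
vi → match
Total matched: 5

5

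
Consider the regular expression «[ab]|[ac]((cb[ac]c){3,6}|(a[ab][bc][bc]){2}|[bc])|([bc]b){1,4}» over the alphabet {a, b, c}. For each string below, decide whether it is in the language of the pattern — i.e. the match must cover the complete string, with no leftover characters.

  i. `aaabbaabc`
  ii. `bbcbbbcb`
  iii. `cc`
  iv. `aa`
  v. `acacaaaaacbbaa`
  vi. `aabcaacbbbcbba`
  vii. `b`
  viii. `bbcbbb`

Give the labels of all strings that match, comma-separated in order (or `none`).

i. `aaabbaabc` → match
ii. `bbcbbbcb` → match
iii. `cc` → match
iv. `aa` → no match
v → no match
vi → no match
vii. `b` → match
viii. `bbcbbb` → match

i, ii, iii, vii, viii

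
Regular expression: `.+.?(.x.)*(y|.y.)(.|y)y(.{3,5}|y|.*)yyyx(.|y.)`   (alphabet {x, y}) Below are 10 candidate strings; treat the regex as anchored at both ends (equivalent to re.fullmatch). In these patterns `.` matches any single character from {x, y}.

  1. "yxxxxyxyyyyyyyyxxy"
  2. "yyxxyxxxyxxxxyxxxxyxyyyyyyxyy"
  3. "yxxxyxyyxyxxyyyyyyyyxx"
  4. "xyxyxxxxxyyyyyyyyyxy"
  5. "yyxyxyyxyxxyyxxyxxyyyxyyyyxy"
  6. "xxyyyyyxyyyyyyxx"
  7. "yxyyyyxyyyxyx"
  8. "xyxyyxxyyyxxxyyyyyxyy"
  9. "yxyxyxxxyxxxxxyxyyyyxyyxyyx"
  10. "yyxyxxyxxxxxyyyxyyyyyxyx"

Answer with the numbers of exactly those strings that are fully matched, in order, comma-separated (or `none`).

1 → no match
2 → match
3 → match
4 → match
5 → match
6 → match
7 → match
8 → match
9 → no match
10 → match

2, 3, 4, 5, 6, 7, 8, 10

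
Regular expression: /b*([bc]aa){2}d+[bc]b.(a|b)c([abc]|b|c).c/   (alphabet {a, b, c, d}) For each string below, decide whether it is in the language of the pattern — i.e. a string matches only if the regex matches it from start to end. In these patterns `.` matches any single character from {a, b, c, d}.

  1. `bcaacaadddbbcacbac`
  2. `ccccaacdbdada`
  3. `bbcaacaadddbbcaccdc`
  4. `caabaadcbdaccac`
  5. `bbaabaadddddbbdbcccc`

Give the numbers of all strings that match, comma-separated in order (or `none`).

1, 3, 4, 5

1 → match
2 → no match — must end with `c`
3 → match
4 → match
5 → match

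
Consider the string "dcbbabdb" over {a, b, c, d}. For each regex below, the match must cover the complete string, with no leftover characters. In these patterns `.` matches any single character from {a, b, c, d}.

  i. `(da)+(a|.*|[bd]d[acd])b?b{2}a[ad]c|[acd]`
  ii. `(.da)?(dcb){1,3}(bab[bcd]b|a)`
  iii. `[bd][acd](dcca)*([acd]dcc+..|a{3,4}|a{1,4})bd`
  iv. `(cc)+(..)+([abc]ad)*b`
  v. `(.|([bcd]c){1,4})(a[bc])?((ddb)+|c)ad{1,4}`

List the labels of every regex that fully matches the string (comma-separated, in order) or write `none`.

ii

i → no match
ii → match
iii → no match — must end with "bd"
iv → no match — must start with "cc"
v → no match — must end with "d"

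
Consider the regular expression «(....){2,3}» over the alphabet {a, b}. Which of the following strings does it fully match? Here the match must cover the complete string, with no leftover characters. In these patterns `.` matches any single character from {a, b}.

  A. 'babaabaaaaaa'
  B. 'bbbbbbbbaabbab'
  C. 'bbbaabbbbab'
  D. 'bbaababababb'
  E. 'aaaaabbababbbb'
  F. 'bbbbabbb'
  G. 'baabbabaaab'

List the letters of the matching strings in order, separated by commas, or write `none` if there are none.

A. 'babaabaaaaaa' → match
B → no match
C. 'bbbaabbbbab' → no match
D. 'bbaababababb' → match
E → no match
F. 'bbbbabbb' → match
G. 'baabbabaaab' → no match

A, D, F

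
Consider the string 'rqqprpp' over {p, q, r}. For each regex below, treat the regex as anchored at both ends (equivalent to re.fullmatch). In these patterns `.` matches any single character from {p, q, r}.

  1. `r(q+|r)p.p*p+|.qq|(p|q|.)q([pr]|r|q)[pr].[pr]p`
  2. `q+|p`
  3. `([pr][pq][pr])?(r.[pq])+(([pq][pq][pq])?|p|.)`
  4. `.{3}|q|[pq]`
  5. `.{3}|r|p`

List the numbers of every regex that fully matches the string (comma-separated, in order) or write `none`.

1 → match
2 → no match
3 → no match
4 → no match
5 → no match

1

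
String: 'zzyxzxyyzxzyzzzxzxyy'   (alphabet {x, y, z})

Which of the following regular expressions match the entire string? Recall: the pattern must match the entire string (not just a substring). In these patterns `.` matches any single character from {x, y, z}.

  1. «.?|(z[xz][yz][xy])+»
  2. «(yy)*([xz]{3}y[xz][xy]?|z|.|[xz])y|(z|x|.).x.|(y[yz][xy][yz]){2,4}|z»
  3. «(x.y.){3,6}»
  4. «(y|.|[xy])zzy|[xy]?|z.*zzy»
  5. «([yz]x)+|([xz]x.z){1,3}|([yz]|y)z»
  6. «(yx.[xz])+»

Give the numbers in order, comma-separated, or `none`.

1

1 → match
2 → no match
3 → no match — must start with 'x'
4 → no match
5 → no match
6 → no match — must start with 'yx'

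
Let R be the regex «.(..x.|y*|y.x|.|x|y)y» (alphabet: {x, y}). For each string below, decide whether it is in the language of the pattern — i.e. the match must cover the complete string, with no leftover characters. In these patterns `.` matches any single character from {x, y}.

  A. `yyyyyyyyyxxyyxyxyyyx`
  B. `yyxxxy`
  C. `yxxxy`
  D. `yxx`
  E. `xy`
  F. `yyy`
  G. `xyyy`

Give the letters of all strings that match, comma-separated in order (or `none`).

A → no match — must end with `y`
B → match
C → no match
D → no match — must end with `y`
E → match
F → match
G → match

B, E, F, G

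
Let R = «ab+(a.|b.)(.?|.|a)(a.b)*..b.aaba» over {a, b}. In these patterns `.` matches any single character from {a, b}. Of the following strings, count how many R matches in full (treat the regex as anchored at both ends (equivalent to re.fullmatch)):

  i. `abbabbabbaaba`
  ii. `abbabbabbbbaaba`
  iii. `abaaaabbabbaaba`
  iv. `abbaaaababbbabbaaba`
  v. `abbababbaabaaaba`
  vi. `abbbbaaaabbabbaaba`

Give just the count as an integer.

i → match
ii → no match
iii → match
iv → match
v → match
vi → match
Total matched: 5

5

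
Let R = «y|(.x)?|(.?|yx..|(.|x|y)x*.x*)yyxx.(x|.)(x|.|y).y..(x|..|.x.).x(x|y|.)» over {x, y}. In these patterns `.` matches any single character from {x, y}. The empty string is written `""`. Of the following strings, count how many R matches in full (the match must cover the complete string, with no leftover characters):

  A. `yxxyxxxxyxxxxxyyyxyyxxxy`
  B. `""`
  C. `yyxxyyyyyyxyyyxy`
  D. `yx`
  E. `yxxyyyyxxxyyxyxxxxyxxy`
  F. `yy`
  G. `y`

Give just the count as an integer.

4

A → no match
B → match
C → match
D → match
E → no match
F → no match
G → match
Total matched: 4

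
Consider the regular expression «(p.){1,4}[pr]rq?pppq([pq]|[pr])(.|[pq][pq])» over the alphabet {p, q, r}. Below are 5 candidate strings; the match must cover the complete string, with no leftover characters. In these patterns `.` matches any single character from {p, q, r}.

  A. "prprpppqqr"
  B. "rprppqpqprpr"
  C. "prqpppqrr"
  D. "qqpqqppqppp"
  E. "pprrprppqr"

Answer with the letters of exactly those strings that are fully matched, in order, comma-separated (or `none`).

A → match
B → no match — must start with "p"
C → no match
D → no match — must start with "p"
E → no match

A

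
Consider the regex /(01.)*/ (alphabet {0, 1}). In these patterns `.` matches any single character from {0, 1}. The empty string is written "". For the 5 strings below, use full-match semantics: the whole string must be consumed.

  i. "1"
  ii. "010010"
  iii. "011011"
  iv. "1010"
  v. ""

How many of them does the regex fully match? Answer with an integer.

i → no match
ii → match
iii → match
iv → no match
v → match
Total matched: 3

3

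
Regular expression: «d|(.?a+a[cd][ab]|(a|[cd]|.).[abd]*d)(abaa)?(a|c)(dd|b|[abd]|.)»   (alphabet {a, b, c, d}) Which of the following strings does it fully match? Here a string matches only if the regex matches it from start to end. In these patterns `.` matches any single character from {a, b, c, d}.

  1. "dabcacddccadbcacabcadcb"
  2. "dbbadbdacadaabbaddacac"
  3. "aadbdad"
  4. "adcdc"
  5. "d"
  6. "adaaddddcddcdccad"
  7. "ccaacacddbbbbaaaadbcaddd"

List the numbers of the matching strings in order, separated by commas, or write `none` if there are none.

1 → no match
2 → no match
3 → match
4 → no match
5 → match
6 → no match
7 → no match

3, 5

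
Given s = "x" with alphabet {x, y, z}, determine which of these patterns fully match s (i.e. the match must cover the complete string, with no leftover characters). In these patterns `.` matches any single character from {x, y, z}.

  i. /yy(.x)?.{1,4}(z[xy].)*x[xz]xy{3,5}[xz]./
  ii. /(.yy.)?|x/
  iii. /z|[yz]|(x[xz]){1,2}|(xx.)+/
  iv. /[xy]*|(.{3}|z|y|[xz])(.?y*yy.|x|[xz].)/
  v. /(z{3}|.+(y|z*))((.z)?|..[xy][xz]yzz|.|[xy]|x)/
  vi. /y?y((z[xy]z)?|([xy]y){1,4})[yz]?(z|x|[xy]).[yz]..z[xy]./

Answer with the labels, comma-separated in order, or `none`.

i → no match — must start with "yy"
ii → match
iii → no match
iv → match
v → match
vi → no match

ii, iv, v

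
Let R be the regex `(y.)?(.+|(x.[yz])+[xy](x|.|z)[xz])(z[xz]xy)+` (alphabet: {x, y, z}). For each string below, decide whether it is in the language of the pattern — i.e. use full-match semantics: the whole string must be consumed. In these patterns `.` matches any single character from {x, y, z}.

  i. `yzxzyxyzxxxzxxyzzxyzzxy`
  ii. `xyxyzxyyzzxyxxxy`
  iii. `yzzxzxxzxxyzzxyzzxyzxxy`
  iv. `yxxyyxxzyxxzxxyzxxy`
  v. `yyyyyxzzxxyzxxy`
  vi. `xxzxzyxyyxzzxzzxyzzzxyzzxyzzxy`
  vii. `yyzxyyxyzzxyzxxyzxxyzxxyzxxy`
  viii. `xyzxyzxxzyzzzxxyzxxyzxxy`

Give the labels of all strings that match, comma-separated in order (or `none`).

i → match
ii → no match
iii → match
iv → match
v → match
vi → match
vii → match
viii → match

i, iii, iv, v, vi, vii, viii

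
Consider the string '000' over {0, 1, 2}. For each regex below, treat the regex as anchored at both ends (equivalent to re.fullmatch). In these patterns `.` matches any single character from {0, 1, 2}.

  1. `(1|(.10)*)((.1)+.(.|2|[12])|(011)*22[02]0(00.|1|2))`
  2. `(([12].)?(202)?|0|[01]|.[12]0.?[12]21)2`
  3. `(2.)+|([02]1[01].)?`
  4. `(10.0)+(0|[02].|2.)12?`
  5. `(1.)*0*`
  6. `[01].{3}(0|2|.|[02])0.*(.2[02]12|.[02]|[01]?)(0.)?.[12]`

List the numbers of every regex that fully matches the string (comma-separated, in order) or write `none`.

5

1 → no match
2 → no match — must end with '2'
3 → no match
4 → no match — must start with '10'
5 → match
6 → no match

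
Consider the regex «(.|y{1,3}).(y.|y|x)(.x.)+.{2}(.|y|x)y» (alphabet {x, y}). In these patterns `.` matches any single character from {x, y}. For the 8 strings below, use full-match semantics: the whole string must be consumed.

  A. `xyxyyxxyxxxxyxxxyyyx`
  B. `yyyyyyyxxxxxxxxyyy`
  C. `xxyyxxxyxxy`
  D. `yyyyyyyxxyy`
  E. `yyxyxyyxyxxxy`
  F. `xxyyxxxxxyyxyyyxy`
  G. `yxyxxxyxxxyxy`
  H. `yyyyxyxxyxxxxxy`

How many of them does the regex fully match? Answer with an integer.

5

A → no match — must end with `y`
B → no match
C → match
D → no match
E → match
F → match
G → match
H → match
Total matched: 5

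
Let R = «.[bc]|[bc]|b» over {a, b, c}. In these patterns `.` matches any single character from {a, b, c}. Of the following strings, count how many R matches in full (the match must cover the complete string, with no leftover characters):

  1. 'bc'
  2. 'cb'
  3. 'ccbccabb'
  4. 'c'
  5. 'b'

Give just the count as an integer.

1 → match
2 → match
3 → no match
4 → match
5 → match
Total matched: 4

4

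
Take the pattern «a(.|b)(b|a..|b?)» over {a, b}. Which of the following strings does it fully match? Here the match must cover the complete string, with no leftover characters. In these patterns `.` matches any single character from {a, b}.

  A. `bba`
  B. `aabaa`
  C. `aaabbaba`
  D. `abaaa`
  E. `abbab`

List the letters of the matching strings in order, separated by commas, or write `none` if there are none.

A → no match — must start with `a`
B → no match
C → no match
D → match
E → no match

D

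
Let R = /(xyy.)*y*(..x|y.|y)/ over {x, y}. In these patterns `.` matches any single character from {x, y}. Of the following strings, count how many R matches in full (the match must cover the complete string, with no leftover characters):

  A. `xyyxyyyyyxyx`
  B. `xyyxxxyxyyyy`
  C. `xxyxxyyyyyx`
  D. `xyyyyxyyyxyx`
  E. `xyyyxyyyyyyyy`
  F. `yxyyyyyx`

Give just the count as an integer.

A. `xyyxyyyyyxyx` → match
B. `xyyxxxyxyyyy` → no match
C. `xxyxxyyyyyx` → no match
D. `xyyyyxyyyxyx` → no match
E → match
F. `yxyyyyyx` → no match
Total matched: 2

2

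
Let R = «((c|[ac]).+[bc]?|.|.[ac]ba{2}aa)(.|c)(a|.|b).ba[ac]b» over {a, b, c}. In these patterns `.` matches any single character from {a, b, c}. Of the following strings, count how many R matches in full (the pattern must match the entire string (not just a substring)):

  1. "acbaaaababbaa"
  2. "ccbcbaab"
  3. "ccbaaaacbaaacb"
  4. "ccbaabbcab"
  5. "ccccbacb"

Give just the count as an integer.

1 → no match — must end with "b"
2 → match
3 → no match
4 → no match
5 → match
Total matched: 2

2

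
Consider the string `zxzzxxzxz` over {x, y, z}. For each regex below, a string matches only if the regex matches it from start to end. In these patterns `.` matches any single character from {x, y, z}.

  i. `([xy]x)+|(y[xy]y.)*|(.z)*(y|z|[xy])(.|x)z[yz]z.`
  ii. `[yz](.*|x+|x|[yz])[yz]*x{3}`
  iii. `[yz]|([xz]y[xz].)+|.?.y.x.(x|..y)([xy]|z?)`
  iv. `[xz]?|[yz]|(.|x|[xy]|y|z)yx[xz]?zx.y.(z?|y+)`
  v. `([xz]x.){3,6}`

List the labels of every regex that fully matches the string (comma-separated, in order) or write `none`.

v

i → no match
ii → no match — must end with `x`
iii → no match
iv → no match
v → match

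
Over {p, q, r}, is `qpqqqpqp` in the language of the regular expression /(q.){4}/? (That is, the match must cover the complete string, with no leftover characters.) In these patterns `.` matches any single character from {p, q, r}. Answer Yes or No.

Yes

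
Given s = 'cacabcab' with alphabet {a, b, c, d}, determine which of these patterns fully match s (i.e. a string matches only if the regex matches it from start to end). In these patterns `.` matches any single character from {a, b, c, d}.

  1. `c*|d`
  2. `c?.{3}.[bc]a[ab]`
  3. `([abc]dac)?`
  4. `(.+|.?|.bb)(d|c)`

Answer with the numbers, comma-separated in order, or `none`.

2

1 → no match
2 → match
3 → no match
4 → no match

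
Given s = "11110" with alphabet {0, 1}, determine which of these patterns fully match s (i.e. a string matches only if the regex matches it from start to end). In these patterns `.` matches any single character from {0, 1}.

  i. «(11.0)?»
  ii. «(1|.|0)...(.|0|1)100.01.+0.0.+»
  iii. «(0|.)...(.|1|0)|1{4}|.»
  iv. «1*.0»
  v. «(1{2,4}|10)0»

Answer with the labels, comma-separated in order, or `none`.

i → no match
ii → no match
iii → match
iv → match
v → match

iii, iv, v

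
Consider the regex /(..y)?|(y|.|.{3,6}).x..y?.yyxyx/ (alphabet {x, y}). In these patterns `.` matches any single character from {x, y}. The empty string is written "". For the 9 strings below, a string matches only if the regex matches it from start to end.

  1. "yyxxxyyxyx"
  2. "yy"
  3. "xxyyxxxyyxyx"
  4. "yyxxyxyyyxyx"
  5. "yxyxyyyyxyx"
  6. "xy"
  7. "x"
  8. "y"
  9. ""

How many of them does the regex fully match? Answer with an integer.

1

1. "yyxxxyyxyx" → no match
2. "yy" → no match
3. "xxyyxxxyyxyx" → no match
4. "yyxxyxyyyxyx" → no match
5. "yxyxyyyyxyx" → no match
6. "xy" → no match
7. "x" → no match
8. "y" → no match
9. "" → match
Total matched: 1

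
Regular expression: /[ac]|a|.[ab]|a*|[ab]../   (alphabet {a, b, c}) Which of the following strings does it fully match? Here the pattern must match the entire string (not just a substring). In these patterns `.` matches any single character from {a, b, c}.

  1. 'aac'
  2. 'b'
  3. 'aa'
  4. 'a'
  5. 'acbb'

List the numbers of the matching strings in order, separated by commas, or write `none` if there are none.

1 → match
2 → no match
3 → match
4 → match
5 → no match

1, 3, 4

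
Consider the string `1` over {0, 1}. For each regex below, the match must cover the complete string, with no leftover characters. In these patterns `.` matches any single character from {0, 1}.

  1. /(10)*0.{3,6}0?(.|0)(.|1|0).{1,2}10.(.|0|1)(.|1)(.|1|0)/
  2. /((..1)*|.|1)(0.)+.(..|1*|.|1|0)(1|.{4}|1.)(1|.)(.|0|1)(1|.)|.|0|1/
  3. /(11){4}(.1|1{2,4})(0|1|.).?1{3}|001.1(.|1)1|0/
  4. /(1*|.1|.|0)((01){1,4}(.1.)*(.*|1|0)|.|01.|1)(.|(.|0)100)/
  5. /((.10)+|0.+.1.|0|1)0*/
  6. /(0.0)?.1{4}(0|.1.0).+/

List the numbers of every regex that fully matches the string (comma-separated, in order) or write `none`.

2, 5

1 → no match
2 → match
3 → no match
4 → no match
5 → match
6 → no match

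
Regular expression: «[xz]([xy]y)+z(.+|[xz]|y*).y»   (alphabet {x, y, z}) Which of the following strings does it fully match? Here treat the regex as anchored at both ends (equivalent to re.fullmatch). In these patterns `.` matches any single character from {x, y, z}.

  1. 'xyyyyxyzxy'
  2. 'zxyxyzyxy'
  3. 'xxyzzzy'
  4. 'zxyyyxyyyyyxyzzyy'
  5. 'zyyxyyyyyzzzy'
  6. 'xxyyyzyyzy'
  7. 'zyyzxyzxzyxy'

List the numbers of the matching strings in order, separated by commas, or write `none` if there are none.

1, 2, 3, 4, 5, 6, 7

1. 'xyyyyxyzxy' → match
2. 'zxyxyzyxy' → match
3. 'xxyzzzy' → match
4 → match
5 → match
6. 'xxyyyzyyzy' → match
7. 'zyyzxyzxzyxy' → match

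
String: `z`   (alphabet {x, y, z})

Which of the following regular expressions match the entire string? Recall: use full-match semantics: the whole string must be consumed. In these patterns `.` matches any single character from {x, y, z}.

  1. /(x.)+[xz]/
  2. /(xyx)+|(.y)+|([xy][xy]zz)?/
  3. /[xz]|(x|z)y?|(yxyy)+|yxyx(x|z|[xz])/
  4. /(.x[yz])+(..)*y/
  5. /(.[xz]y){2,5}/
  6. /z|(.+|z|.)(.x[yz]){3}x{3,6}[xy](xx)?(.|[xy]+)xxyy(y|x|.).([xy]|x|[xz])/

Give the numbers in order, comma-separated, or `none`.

3, 6

1 → no match — must start with `x`
2 → no match
3 → match
4 → no match — must end with `y`
5 → no match — must end with `y`
6 → match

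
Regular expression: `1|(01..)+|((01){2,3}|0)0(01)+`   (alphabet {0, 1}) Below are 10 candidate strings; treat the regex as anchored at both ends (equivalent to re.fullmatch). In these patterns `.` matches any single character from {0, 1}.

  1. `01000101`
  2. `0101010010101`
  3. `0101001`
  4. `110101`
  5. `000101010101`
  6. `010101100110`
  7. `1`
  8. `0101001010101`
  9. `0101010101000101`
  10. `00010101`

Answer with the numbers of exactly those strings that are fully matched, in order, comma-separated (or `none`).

1. `01000101` → match
2 → match
3. `0101001` → match
4. `110101` → no match
5. `000101010101` → match
6. `010101100110` → match
7. `1` → match
8 → match
9 → match
10. `00010101` → match

1, 2, 3, 5, 6, 7, 8, 9, 10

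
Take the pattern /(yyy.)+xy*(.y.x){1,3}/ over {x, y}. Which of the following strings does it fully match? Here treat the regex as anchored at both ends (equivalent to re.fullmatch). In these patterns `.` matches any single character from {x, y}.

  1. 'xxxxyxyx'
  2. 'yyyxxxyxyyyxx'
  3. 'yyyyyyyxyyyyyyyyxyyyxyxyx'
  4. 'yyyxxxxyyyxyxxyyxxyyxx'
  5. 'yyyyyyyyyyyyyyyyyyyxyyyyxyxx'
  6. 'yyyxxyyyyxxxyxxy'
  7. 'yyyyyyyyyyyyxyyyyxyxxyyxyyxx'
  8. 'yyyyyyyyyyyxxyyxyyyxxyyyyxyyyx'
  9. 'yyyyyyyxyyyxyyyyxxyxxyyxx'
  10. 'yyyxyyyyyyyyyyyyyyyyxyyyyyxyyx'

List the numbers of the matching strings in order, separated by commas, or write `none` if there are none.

1. 'xxxxyxyx' → no match — must start with 'yyy'
2 → no match
3 → no match
4 → no match
5 → no match
6 → no match — must end with 'x'
7 → no match
8 → no match
9 → match
10 → match

9, 10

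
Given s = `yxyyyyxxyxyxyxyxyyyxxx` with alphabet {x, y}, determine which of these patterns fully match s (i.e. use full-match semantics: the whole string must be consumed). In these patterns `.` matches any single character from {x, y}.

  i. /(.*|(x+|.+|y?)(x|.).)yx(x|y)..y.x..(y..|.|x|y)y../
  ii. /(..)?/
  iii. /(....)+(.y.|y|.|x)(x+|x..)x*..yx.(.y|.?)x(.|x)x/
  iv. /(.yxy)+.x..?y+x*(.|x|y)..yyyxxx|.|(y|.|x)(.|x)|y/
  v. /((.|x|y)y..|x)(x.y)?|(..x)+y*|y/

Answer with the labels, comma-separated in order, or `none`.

i → no match
ii → no match
iii → match
iv → no match
v → no match

iii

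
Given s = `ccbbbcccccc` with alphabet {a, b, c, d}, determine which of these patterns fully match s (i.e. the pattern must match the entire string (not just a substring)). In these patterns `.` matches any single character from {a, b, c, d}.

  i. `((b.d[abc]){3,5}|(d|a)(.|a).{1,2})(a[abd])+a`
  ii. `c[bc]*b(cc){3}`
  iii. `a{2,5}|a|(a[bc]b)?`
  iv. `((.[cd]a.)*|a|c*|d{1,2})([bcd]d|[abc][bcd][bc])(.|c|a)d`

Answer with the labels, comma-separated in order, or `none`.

i → no match — must end with `a`
ii → match
iii → no match
iv → no match — must end with `d`

ii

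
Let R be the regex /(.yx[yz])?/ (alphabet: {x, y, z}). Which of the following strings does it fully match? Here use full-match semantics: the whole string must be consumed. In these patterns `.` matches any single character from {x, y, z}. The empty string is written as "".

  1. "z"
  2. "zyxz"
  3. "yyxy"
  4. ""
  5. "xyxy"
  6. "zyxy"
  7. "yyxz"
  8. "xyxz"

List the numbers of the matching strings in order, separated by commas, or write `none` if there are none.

1 → no match
2 → match
3 → match
4 → match
5 → match
6 → match
7 → match
8 → match

2, 3, 4, 5, 6, 7, 8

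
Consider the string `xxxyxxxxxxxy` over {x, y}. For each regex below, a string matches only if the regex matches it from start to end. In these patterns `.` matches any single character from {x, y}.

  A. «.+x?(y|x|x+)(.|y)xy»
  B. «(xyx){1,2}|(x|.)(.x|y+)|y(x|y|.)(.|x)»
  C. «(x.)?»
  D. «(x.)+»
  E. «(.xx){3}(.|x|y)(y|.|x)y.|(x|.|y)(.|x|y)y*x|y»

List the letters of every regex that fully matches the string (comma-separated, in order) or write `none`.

A → match
B → no match
C → no match
D → match
E → no match

A, D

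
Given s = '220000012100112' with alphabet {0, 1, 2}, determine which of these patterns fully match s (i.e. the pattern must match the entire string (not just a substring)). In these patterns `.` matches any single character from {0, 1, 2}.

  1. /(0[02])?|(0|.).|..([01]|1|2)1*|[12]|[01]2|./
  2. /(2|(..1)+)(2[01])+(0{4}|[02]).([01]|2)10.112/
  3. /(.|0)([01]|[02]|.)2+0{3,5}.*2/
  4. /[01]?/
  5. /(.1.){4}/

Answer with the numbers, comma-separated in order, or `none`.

1 → no match
2 → match
3 → no match
4 → no match
5 → no match

2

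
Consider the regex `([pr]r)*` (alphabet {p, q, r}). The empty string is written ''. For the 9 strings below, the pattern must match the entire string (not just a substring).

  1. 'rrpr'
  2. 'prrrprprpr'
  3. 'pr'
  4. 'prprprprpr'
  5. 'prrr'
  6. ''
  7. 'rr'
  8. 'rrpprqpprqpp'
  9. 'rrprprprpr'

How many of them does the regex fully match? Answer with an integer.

1. 'rrpr' → match
2. 'prrrprprpr' → match
3. 'pr' → match
4. 'prprprprpr' → match
5. 'prrr' → match
6. '' → match
7. 'rr' → match
8. 'rrpprqpprqpp' → no match
9. 'rrprprprpr' → match
Total matched: 8

8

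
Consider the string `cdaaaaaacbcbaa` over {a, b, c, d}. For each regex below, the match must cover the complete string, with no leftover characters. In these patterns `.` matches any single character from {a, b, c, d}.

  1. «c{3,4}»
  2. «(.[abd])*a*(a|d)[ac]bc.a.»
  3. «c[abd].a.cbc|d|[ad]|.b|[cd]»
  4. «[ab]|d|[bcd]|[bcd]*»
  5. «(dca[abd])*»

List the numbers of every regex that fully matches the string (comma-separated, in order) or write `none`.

1 → no match — must end with `c`
2 → match
3 → no match
4 → no match
5 → no match

2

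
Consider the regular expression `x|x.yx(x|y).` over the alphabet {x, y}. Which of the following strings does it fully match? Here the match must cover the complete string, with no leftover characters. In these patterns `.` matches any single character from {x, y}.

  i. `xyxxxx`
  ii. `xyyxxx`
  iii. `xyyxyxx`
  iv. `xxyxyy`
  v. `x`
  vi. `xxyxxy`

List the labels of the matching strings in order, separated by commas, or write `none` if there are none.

i → no match
ii → match
iii → no match
iv → match
v → match
vi → match

ii, iv, v, vi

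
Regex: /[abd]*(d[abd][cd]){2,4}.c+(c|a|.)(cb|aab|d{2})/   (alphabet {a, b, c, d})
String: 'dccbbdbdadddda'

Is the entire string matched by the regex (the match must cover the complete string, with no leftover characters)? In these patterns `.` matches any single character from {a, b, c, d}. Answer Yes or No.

No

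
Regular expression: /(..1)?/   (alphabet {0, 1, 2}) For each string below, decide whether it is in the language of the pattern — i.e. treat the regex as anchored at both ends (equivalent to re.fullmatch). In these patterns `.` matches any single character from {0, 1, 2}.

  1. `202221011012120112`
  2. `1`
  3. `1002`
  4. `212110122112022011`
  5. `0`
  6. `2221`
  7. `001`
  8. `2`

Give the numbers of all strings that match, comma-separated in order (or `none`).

1 → no match
2 → no match
3 → no match
4 → no match
5 → no match
6 → no match
7 → match
8 → no match

7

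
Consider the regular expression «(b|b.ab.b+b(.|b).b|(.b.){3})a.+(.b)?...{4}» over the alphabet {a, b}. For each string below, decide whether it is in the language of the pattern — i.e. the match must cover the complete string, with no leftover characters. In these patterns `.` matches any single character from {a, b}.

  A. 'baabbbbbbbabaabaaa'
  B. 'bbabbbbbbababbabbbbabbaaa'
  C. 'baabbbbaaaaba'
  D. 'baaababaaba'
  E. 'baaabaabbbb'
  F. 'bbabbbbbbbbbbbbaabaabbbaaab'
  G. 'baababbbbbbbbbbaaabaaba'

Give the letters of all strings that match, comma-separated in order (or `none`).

A → match
B → match
C → match
D → match
E → match
F → match
G → match

A, B, C, D, E, F, G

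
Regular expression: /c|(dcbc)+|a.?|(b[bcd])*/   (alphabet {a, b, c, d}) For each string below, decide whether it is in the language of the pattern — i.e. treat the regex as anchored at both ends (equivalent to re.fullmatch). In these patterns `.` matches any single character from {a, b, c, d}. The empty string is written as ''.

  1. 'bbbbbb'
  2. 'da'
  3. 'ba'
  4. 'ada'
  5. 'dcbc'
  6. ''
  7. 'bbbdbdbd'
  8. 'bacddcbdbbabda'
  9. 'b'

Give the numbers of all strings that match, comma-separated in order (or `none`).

1 → match
2 → no match
3 → no match
4 → no match
5 → match
6 → match
7 → match
8 → no match
9 → no match

1, 5, 6, 7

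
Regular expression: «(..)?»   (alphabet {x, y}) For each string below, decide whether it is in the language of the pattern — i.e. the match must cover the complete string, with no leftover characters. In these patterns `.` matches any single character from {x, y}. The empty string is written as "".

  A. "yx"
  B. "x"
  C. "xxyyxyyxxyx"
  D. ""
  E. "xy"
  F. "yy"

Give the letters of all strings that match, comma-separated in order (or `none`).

A → match
B → no match
C → no match
D → match
E → match
F → match

A, D, E, F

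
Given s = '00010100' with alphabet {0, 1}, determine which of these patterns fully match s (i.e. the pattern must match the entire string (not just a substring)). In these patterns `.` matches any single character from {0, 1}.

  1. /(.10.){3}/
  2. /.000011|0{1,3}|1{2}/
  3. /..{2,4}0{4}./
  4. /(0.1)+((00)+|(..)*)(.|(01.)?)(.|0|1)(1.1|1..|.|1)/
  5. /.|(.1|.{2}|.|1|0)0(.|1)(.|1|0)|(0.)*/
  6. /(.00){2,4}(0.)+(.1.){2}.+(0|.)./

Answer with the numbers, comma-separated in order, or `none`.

1 → no match
2 → no match
3 → no match
4 → no match
5 → match
6 → no match

5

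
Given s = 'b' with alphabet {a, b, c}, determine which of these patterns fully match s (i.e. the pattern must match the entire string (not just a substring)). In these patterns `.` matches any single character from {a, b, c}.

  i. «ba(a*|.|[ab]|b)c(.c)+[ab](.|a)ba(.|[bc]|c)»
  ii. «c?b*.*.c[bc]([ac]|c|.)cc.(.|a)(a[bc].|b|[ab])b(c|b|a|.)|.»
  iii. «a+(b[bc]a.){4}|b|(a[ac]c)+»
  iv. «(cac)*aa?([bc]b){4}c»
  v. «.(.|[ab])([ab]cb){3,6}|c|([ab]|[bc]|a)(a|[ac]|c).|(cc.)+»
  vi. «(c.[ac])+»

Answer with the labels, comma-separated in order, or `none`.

ii, iii

i → no match — must start with 'ba'
ii → match
iii → match
iv → no match — must end with 'bc'
v → no match
vi → no match — must start with 'c'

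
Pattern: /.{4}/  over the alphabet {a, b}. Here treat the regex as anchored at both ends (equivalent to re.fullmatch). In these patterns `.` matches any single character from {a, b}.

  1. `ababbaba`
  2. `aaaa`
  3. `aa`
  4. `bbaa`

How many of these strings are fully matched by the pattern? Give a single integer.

1 → no match
2 → match
3 → no match
4 → match
Total matched: 2

2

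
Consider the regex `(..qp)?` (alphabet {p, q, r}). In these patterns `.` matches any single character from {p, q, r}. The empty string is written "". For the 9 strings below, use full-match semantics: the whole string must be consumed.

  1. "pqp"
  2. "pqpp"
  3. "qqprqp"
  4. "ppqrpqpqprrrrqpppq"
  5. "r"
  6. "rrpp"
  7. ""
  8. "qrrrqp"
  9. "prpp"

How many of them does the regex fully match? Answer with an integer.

1. "pqp" → no match
2. "pqpp" → no match
3. "qqprqp" → no match
4 → no match
5. "r" → no match
6. "rrpp" → no match
7. "" → match
8. "qrrrqp" → no match
9. "prpp" → no match
Total matched: 1

1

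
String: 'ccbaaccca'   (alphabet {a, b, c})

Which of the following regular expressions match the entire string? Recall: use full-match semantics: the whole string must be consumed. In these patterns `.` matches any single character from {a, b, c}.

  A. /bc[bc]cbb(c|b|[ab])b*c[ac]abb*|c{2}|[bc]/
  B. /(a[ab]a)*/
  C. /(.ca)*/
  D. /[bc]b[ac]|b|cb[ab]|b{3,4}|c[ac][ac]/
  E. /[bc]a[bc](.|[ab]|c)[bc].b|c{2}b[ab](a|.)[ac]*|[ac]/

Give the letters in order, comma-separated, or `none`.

E

A → no match
B → no match
C → no match
D → no match
E → match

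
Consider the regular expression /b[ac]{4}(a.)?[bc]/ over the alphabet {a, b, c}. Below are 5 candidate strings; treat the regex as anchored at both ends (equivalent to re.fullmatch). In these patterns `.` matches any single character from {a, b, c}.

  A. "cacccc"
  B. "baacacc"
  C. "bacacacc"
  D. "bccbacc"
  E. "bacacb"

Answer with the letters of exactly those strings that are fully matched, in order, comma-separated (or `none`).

A → no match — must start with "b"
B → no match
C → match
D → no match
E → match

C, E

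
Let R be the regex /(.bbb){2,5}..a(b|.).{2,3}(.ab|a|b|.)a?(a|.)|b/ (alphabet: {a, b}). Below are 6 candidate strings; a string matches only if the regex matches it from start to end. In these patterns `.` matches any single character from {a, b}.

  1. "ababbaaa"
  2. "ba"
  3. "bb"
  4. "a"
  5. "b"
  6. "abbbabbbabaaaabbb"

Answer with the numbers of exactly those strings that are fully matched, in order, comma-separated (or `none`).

5, 6

1 → no match
2 → no match
3 → no match
4 → no match
5 → match
6 → match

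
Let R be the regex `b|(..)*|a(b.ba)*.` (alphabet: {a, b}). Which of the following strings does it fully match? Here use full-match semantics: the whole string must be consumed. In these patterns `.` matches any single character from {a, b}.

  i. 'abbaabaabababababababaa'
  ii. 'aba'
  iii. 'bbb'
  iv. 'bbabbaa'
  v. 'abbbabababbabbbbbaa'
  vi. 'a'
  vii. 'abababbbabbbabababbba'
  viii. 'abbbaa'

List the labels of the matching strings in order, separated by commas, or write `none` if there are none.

i → no match
ii → no match
iii → no match
iv → no match
v → no match
vi → no match
vii → no match
viii → match

viii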